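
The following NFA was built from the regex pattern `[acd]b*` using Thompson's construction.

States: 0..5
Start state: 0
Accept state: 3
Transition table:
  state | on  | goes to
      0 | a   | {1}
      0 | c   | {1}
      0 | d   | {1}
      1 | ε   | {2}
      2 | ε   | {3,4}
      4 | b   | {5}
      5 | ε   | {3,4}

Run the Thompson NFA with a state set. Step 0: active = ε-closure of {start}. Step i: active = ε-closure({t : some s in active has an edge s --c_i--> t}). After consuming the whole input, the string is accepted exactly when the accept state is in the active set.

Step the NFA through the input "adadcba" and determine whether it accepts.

start: ε-closure({0}) = {0}
'a' @ 1: {1,2,3,4}  ✓accept
'd' @ 2: {}  — no active states
rest 'adcba' ignored (set empty)
after full input: {}  (accept=3 not in)

Answer: REJECT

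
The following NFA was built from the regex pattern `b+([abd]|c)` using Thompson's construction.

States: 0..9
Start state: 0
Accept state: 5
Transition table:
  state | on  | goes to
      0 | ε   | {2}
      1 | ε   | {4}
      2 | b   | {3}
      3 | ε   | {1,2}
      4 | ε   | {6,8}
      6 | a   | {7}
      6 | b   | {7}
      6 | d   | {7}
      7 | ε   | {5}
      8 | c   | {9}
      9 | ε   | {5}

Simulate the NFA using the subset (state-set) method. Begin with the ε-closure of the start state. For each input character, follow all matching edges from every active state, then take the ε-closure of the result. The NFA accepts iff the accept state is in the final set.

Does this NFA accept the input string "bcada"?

Answer: REJECT

Trace:
initial (ε-close {0}): {0,2}
'b' @ 1: {1,2,3,4,6,8}
'c' @ 2: {5,9}  ✓accept
'a' @ 3: {}  — dead — no transitions
rest 'da' ignored (set empty)
end set {} — state 5 not in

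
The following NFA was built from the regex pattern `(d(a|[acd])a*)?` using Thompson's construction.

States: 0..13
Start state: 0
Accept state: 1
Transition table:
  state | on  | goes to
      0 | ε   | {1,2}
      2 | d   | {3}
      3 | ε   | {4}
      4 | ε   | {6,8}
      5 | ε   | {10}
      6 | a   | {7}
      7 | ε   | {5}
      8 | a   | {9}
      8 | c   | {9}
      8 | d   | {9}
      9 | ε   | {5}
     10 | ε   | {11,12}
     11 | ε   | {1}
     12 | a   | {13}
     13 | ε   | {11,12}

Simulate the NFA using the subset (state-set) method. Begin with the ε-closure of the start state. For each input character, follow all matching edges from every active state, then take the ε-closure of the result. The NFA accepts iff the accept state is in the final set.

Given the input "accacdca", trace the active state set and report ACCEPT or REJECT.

Answer: REJECT

Trace:
initial (ε-close {0}): {0,1,2}
'a' @ 1: {}  — dead — no transitions
rest 'ccacdca' ignored (set empty)
after full input: {}  (accept=1 not in)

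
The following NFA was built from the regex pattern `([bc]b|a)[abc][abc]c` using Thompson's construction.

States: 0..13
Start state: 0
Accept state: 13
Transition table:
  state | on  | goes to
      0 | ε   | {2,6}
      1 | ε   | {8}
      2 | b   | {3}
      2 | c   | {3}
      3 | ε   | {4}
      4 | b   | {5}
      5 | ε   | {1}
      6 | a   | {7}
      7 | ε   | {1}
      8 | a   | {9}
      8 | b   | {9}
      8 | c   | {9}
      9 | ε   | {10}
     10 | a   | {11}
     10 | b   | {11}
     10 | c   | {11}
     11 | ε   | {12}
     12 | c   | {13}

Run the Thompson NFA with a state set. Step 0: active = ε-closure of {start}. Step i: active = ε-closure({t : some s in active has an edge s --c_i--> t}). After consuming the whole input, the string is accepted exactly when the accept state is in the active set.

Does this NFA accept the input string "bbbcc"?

Answer: ACCEPT

Trace:
start: ε-closure({0}) = {0,2,6}
'b' @ 1: {3,4}
'b' @ 2: {1,5,8}
'b' @ 3: {9,10}
'c' @ 4: {11,12}
'c' @ 5: {13}  [accepting]
final: {13}; accept 13 in set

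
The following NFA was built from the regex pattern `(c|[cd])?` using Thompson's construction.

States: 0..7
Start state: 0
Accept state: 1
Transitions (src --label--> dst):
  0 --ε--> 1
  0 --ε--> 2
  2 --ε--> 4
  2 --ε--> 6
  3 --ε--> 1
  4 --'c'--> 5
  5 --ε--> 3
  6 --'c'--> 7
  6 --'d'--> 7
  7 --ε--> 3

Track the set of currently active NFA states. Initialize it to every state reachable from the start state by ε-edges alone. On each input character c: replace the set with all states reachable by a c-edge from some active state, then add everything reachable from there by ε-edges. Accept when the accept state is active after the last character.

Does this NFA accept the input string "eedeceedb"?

start: ε-closure({0}) = {0,1,2,4,6}
'e' @ 1: {}  — state set empty
rest 'edeceedb' ignored (set empty)
final: {}; accept 1 not in set

Answer: REJECT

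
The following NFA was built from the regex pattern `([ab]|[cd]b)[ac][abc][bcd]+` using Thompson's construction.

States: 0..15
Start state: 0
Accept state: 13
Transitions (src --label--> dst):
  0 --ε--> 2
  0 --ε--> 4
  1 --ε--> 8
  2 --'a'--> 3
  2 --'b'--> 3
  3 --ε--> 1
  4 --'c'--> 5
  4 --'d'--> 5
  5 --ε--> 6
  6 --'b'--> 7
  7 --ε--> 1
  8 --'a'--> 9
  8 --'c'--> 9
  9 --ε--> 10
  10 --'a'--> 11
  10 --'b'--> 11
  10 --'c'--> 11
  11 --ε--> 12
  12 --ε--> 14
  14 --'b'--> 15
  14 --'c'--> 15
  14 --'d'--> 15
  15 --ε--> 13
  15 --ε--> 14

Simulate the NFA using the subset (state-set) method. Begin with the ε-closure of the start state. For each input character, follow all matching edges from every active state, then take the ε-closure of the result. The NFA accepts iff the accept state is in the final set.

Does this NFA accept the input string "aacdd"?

Answer: ACCEPT

Derivation:
initial (ε-close {0}): {0,2,4}
'a' @ 1: {1,3,8}
'a' @ 2: {9,10}
'c' @ 3: {11,12,14}
'd' @ 4: {13,14,15}  [accepting]
'd' @ 5: {13,14,15}  [accepting]
final: {13,14,15}; accept 13 in set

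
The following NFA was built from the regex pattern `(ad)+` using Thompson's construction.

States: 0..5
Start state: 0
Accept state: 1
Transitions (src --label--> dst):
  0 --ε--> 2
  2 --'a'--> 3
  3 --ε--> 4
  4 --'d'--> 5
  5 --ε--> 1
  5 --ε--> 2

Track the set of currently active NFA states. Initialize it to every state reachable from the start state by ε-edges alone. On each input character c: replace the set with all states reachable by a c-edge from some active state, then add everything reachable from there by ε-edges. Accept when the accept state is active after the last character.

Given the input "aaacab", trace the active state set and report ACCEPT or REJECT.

Answer: REJECT

Derivation:
start: ε-closure({0}) = {0,2}
'a' @ 1: {3,4}
'a' @ 2: {}  — no active states
rest 'acab' ignored (set empty)
final: {}; accept 1 not in set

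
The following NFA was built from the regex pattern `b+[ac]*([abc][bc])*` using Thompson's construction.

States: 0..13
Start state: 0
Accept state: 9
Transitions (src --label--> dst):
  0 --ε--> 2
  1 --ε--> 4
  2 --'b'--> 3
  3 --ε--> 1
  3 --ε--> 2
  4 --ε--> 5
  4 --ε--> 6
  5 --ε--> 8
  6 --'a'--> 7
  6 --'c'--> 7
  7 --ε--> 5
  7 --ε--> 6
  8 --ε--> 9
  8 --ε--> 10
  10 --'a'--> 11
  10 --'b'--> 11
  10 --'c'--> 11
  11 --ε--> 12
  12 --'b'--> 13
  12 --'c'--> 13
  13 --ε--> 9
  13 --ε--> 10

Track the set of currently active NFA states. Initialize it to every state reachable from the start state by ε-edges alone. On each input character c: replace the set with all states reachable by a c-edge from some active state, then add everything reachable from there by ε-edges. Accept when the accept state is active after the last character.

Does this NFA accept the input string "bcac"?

Answer: ACCEPT

Derivation:
S₀ = ε-closure({0}) = {0,2}
'b' @ 1: {1,2,3,4,5,6,8,9,10}  [accepting]
'c' @ 2: {5,6,7,8,9,10,11,12}  [accepting]
'a' @ 3: {5,6,7,8,9,10,11,12}  [accepting]
'c' @ 4: {5,6,7,8,9,10,11,12,13}  [accepting]
after full input: {5,6,7,8,9,10,11,12,13}  (accept=9 in)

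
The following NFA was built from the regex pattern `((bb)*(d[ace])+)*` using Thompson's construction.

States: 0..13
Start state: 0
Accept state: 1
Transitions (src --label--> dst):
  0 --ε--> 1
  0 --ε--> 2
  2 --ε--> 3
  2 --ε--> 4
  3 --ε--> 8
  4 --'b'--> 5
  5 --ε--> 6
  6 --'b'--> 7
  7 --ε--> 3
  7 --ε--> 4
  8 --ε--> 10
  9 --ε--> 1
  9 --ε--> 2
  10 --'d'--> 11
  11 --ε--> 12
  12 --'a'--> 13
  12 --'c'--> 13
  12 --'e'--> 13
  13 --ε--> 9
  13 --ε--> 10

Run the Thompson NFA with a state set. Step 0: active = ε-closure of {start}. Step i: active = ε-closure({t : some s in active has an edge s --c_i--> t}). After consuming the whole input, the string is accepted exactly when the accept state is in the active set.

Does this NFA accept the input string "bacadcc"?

Answer: REJECT

Steps:
initial (ε-close {0}): {0,1,2,3,4,8,10}
'b' @ 1: {5,6}
'a' @ 2: {}  — state set empty
rest 'cadcc' ignored (set empty)
final: {}; accept 1 not in set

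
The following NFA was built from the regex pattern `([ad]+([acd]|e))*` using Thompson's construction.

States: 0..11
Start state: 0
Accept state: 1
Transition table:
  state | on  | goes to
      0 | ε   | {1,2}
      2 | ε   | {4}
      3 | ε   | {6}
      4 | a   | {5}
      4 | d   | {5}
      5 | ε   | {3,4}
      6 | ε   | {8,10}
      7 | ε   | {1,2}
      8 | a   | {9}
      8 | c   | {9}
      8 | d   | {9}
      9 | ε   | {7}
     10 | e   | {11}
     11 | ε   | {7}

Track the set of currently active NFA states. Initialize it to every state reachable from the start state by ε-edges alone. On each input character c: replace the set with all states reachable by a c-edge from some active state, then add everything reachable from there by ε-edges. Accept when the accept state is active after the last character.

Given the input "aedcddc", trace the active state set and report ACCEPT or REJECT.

Answer: ACCEPT

Trace:
initial (ε-close {0}): {0,1,2,4}
'a' @ 1: {3,4,5,6,8,10}
'e' @ 2: {1,2,4,7,11}  [accepting]
'd' @ 3: {3,4,5,6,8,10}
'c' @ 4: {1,2,4,7,9}  [accepting]
'd' @ 5: {3,4,5,6,8,10}
'd' @ 6: {1,2,3,4,5,6,7,8,9,10}  [accepting]
'c' @ 7: {1,2,4,7,9}  [accepting]
final: {1,2,4,7,9}; accept 1 in set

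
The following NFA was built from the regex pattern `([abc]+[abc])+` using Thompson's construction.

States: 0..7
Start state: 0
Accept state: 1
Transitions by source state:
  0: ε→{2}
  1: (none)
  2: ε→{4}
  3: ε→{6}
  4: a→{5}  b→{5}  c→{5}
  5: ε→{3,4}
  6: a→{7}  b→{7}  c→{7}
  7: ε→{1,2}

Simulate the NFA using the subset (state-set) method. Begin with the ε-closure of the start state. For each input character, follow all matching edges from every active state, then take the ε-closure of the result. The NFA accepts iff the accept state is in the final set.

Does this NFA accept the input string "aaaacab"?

Answer: ACCEPT

Steps:
S₀ = ε-closure({0}) = {0,2,4}
'a' @ 1: {3,4,5,6}
'a' @ 2: {1,2,3,4,5,6,7}  (accept∈set)
'a' @ 3: {1,2,3,4,5,6,7}  (accept∈set)
'a' @ 4: {1,2,3,4,5,6,7}  (accept∈set)
'c' @ 5: {1,2,3,4,5,6,7}  (accept∈set)
'a' @ 6: {1,2,3,4,5,6,7}  (accept∈set)
'b' @ 7: {1,2,3,4,5,6,7}  (accept∈set)
after full input: {1,2,3,4,5,6,7}  (accept=1 in)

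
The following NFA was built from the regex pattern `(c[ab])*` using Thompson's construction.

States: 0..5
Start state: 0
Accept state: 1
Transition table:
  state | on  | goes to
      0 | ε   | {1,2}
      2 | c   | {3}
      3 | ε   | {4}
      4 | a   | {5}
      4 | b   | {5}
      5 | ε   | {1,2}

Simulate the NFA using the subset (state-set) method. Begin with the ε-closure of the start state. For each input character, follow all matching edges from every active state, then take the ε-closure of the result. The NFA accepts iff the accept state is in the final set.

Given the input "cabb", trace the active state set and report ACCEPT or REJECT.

start: ε-closure({0}) = {0,1,2}
'c' @ 1: {3,4}
'a' @ 2: {1,2,5}  (accept∈set)
'b' @ 3: {}  — state set empty
rest 'b' ignored (set empty)
after full input: {}  (accept=1 not in)

Answer: REJECT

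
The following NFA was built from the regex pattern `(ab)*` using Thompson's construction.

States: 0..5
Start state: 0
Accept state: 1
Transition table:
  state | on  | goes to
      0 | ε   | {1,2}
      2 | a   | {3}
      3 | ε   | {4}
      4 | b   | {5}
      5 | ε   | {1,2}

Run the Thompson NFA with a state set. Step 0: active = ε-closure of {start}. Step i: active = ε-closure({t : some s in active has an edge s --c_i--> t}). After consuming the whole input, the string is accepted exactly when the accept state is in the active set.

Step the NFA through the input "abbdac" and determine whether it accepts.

Answer: REJECT

Derivation:
start: ε-closure({0}) = {0,1,2}
'a' @ 1: {3,4}
'b' @ 2: {1,2,5}  [accepting]
'b' @ 3: {}  — dead — no transitions
rest 'dac' ignored (set empty)
after full input: {}  (accept=1 not in)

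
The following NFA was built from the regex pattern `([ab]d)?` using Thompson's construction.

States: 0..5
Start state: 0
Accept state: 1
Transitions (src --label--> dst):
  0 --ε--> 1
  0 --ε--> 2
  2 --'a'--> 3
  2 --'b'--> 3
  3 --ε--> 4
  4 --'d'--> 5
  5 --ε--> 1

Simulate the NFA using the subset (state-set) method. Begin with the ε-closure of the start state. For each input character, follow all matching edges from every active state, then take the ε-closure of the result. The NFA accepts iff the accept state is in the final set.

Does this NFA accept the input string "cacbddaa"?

Answer: REJECT

Trace:
initial (ε-close {0}): {0,1,2}
'c' @ 1: {}  — dead — no transitions
rest 'acbddaa' ignored (set empty)
end set {} — state 1 not in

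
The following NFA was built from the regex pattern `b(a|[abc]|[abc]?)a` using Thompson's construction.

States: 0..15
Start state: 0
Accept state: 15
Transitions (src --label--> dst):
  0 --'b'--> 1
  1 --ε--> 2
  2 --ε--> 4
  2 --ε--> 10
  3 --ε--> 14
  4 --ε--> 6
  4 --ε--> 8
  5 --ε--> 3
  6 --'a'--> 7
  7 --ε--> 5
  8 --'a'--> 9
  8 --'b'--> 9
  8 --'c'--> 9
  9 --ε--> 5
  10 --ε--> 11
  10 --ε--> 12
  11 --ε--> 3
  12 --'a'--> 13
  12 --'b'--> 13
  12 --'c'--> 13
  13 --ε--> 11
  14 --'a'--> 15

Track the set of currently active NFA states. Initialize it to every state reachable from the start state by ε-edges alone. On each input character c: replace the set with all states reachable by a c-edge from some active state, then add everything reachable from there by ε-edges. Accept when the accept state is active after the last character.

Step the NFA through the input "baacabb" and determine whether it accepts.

S₀ = ε-closure({0}) = {0}
'b' @ 1: {1,2,3,4,6,8,10,11,12,14}
'a' @ 2: {3,5,7,9,11,13,14,15}  [accepting]
'a' @ 3: {15}  [accepting]
'c' @ 4: {}  — no active states
rest 'abb' ignored (set empty)
final: {}; accept 15 not in set

Answer: REJECT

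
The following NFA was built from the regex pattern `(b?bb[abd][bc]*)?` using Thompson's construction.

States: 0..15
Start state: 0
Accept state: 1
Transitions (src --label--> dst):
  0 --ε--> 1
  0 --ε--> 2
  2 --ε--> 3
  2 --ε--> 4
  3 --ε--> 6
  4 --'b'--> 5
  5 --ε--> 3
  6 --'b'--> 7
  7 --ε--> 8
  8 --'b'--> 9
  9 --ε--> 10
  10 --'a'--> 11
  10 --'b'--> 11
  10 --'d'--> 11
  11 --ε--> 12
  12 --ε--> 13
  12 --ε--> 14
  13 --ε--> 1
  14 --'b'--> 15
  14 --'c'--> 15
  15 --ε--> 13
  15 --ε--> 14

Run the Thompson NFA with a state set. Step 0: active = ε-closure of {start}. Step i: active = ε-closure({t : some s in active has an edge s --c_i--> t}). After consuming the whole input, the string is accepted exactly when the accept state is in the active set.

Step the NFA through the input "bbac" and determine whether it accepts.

S₀ = ε-closure({0}) = {0,1,2,3,4,6}
'b' @ 1: {3,5,6,7,8}
'b' @ 2: {7,8,9,10}
'a' @ 3: {1,11,12,13,14}  ✓accept
'c' @ 4: {1,13,14,15}  ✓accept
final: {1,13,14,15}; accept 1 in set

Answer: ACCEPT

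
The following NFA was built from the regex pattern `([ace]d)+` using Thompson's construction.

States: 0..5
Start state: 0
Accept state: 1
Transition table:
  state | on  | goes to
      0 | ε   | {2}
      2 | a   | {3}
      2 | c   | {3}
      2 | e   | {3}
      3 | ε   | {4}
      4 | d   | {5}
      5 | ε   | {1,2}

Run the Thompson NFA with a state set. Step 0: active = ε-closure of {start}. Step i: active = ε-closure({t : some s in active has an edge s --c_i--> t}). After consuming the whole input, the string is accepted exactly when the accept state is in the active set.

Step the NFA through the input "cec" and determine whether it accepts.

Answer: REJECT

Derivation:
initial (ε-close {0}): {0,2}
'c' @ 1: {3,4}
'e' @ 2: {}  — state set empty
rest 'c' ignored (set empty)
end set {} — state 1 not in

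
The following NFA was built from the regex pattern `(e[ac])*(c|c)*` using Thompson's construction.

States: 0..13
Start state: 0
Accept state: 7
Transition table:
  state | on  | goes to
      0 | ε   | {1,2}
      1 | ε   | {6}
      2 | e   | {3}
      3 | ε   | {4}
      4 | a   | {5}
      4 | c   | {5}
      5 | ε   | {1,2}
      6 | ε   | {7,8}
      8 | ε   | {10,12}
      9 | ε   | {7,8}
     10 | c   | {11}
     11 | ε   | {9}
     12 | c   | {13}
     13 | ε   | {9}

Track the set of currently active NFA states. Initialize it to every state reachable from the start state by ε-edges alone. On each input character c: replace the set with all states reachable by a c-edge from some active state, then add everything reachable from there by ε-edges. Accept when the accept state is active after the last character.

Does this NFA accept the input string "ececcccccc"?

Answer: ACCEPT

Steps:
initial (ε-close {0}): {0,1,2,6,7,8,10,12}
'e' @ 1: {3,4}
'c' @ 2: {1,2,5,6,7,8,10,12}  ✓accept
'e' @ 3: {3,4}
'c' @ 4: {1,2,5,6,7,8,10,12}  ✓accept
'c' @ 5: {7,8,9,10,11,12,13}  ✓accept
'c' @ 6: {7,8,9,10,11,12,13}  ✓accept
'c' @ 7: {7,8,9,10,11,12,13}  ✓accept
'c' @ 8: {7,8,9,10,11,12,13}  ✓accept
'c' @ 9: {7,8,9,10,11,12,13}  ✓accept
'c' @ 10: {7,8,9,10,11,12,13}  ✓accept
final: {7,8,9,10,11,12,13}; accept 7 in set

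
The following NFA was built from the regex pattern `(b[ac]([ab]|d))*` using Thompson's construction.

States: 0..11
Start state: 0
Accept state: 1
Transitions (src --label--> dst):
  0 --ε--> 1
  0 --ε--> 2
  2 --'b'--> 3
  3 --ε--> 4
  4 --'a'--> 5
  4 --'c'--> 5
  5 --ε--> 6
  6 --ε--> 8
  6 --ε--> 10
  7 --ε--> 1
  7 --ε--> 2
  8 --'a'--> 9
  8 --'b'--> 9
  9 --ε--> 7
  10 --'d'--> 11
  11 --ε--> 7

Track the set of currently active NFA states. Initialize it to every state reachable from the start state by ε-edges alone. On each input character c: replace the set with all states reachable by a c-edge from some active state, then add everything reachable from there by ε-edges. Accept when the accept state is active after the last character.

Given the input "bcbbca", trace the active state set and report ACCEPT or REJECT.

Answer: ACCEPT

Derivation:
S₀ = ε-closure({0}) = {0,1,2}
'b' @ 1: {3,4}
'c' @ 2: {5,6,8,10}
'b' @ 3: {1,2,7,9}  (accept∈set)
'b' @ 4: {3,4}
'c' @ 5: {5,6,8,10}
'a' @ 6: {1,2,7,9}  (accept∈set)
after full input: {1,2,7,9}  (accept=1 in)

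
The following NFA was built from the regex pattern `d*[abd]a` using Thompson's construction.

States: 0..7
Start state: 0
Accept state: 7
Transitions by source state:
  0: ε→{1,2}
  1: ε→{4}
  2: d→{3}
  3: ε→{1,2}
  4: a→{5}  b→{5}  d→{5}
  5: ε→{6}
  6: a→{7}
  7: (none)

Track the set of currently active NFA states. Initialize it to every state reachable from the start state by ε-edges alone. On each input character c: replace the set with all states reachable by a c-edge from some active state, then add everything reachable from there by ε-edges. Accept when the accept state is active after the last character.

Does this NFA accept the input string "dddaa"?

Answer: ACCEPT

Trace:
start: ε-closure({0}) = {0,1,2,4}
'd' @ 1: {1,2,3,4,5,6}
'd' @ 2: {1,2,3,4,5,6}
'd' @ 3: {1,2,3,4,5,6}
'a' @ 4: {5,6,7}  (accept∈set)
'a' @ 5: {7}  (accept∈set)
final: {7}; accept 7 in set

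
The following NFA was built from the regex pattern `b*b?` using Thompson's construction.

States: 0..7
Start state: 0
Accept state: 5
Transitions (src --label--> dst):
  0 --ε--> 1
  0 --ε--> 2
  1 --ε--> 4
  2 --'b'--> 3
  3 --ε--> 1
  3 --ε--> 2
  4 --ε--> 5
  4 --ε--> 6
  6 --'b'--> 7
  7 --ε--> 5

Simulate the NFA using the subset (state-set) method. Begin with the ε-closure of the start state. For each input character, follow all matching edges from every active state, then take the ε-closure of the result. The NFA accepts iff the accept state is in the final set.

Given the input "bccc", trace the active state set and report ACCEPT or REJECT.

S₀ = ε-closure({0}) = {0,1,2,4,5,6}
'b' @ 1: {1,2,3,4,5,6,7}  ✓accept
'c' @ 2: {}  — state set empty
rest 'cc' ignored (set empty)
after full input: {}  (accept=5 not in)

Answer: REJECT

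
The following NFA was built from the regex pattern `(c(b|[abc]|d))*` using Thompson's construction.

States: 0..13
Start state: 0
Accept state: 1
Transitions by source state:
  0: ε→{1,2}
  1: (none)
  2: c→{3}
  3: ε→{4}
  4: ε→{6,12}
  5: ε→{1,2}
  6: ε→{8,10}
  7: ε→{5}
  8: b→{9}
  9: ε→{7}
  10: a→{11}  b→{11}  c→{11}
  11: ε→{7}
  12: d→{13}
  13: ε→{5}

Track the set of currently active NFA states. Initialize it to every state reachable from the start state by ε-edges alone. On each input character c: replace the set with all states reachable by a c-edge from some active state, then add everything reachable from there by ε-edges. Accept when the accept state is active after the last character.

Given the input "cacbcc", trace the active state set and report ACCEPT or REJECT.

start: ε-closure({0}) = {0,1,2}
'c' @ 1: {3,4,6,8,10,12}
'a' @ 2: {1,2,5,7,11}  [accepting]
'c' @ 3: {3,4,6,8,10,12}
'b' @ 4: {1,2,5,7,9,11}  [accepting]
'c' @ 5: {3,4,6,8,10,12}
'c' @ 6: {1,2,5,7,11}  [accepting]
end set {1,2,5,7,11} — state 1 in

Answer: ACCEPT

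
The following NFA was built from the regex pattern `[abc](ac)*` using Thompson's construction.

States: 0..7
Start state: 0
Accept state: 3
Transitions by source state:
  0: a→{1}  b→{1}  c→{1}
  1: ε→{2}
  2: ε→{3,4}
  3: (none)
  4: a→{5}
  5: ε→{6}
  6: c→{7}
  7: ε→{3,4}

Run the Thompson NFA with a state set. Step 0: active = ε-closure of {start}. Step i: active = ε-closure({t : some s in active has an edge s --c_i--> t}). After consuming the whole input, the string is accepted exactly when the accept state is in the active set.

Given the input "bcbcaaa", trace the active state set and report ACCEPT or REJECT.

Answer: REJECT

Trace:
start: ε-closure({0}) = {0}
'b' @ 1: {1,2,3,4}  ✓accept
'c' @ 2: {}  — no active states
rest 'bcaaa' ignored (set empty)
end set {} — state 3 not in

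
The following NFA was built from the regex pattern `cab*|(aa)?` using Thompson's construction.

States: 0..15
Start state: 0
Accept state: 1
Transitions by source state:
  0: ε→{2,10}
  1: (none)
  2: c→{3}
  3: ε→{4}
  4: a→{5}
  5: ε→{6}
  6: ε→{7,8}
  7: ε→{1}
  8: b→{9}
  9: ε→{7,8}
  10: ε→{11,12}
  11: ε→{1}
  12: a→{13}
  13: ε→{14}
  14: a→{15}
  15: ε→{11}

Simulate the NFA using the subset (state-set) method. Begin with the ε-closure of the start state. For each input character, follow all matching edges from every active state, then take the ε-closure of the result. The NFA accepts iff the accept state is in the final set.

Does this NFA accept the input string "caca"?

S₀ = ε-closure({0}) = {0,1,2,10,11,12}
'c' @ 1: {3,4}
'a' @ 2: {1,5,6,7,8}  (accept∈set)
'c' @ 3: {}  — dead — no transitions
rest 'a' ignored (set empty)
after full input: {}  (accept=1 not in)

Answer: REJECT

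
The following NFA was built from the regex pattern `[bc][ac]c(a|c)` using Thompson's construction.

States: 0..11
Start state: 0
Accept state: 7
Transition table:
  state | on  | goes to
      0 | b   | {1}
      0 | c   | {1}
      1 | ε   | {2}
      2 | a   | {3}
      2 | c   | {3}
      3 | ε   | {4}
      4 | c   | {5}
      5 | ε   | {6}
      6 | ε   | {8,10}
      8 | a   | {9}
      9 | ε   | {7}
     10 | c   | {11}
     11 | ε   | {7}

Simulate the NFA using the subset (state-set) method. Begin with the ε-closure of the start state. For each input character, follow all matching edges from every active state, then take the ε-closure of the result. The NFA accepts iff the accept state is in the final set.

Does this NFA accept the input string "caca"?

initial (ε-close {0}): {0}
'c' @ 1: {1,2}
'a' @ 2: {3,4}
'c' @ 3: {5,6,8,10}
'a' @ 4: {7,9}  ✓accept
final: {7,9}; accept 7 in set

Answer: ACCEPT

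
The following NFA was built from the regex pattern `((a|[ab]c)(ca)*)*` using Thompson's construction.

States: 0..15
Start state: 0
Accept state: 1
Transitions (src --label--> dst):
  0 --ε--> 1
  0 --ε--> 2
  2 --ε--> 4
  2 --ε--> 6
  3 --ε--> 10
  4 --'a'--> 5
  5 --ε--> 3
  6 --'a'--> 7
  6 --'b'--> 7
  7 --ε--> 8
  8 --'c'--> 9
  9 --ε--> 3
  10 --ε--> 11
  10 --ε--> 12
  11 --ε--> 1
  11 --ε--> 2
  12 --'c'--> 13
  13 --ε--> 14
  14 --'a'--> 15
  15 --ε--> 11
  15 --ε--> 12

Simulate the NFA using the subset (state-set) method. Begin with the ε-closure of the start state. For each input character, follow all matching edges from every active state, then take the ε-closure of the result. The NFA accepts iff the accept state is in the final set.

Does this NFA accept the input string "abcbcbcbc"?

Answer: ACCEPT

Steps:
S₀ = ε-closure({0}) = {0,1,2,4,6}
'a' @ 1: {1,2,3,4,5,6,7,8,10,11,12}  [accepting]
'b' @ 2: {7,8}
'c' @ 3: {1,2,3,4,6,9,10,11,12}  [accepting]
'b' @ 4: {7,8}
'c' @ 5: {1,2,3,4,6,9,10,11,12}  [accepting]
'b' @ 6: {7,8}
'c' @ 7: {1,2,3,4,6,9,10,11,12}  [accepting]
'b' @ 8: {7,8}
'c' @ 9: {1,2,3,4,6,9,10,11,12}  [accepting]
after full input: {1,2,3,4,6,9,10,11,12}  (accept=1 in)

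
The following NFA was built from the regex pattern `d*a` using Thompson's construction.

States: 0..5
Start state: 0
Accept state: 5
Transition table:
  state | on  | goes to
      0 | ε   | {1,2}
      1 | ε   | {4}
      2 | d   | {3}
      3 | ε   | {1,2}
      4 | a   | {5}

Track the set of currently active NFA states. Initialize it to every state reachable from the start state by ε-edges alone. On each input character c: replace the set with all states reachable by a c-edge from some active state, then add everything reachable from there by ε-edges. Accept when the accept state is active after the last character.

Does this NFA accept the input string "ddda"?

start: ε-closure({0}) = {0,1,2,4}
'd' @ 1: {1,2,3,4}
'd' @ 2: {1,2,3,4}
'd' @ 3: {1,2,3,4}
'a' @ 4: {5}  (accept∈set)
end set {5} — state 5 in

Answer: ACCEPT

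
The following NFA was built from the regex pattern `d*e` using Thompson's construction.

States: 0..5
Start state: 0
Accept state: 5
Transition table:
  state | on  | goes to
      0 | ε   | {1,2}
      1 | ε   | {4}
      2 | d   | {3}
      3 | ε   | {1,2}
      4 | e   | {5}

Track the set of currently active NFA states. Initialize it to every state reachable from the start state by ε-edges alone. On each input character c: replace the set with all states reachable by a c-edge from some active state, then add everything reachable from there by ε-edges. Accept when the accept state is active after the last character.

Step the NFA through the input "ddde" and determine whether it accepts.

initial (ε-close {0}): {0,1,2,4}
'd' @ 1: {1,2,3,4}
'd' @ 2: {1,2,3,4}
'd' @ 3: {1,2,3,4}
'e' @ 4: {5}  (accept∈set)
final: {5}; accept 5 in set

Answer: ACCEPT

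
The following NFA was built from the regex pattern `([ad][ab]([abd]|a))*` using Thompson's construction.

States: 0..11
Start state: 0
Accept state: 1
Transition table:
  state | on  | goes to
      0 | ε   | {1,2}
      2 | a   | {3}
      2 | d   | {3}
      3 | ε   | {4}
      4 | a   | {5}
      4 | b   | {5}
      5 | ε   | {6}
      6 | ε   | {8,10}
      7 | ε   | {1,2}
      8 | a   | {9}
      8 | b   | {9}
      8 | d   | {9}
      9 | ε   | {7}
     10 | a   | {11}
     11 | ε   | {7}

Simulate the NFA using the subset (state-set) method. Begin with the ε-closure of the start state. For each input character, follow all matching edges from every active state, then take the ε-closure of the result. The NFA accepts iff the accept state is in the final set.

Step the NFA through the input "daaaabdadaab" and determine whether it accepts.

S₀ = ε-closure({0}) = {0,1,2}
'd' @ 1: {3,4}
'a' @ 2: {5,6,8,10}
'a' @ 3: {1,2,7,9,11}  [accepting]
'a' @ 4: {3,4}
'a' @ 5: {5,6,8,10}
'b' @ 6: {1,2,7,9}  [accepting]
'd' @ 7: {3,4}
'a' @ 8: {5,6,8,10}
'd' @ 9: {1,2,7,9}  [accepting]
'a' @ 10: {3,4}
'a' @ 11: {5,6,8,10}
'b' @ 12: {1,2,7,9}  [accepting]
end set {1,2,7,9} — state 1 in

Answer: ACCEPT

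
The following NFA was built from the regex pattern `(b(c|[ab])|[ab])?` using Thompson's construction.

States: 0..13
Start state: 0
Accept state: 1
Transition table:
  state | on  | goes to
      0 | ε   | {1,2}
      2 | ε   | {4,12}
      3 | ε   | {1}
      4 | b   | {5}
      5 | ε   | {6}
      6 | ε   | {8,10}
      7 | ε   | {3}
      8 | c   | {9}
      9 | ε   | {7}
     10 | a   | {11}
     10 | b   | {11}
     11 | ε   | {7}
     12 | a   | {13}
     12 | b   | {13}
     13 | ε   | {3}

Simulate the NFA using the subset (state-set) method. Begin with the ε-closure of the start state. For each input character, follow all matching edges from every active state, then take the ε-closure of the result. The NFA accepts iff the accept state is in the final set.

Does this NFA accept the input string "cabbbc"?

initial (ε-close {0}): {0,1,2,4,12}
'c' @ 1: {}  — dead — no transitions
rest 'abbbc' ignored (set empty)
final: {}; accept 1 not in set

Answer: REJECT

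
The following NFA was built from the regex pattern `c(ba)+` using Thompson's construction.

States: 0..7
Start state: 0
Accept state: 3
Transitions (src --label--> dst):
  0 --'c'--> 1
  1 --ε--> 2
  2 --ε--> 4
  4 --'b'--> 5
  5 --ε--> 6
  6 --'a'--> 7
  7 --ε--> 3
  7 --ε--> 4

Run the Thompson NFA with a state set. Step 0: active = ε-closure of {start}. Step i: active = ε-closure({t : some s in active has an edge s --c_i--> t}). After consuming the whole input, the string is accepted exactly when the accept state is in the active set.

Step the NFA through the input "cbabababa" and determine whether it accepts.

Answer: ACCEPT

Steps:
initial (ε-close {0}): {0}
'c' @ 1: {1,2,4}
'b' @ 2: {5,6}
'a' @ 3: {3,4,7}  [accepting]
'b' @ 4: {5,6}
'a' @ 5: {3,4,7}  [accepting]
'b' @ 6: {5,6}
'a' @ 7: {3,4,7}  [accepting]
'b' @ 8: {5,6}
'a' @ 9: {3,4,7}  [accepting]
after full input: {3,4,7}  (accept=3 in)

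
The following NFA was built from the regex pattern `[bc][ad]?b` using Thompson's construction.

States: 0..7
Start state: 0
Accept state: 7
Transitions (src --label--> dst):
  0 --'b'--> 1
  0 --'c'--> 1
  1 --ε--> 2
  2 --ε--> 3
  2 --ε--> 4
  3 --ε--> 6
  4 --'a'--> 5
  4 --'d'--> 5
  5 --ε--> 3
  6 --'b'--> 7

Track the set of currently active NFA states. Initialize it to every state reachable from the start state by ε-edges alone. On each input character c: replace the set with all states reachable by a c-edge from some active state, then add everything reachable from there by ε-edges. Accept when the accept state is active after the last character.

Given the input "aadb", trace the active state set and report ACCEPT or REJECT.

S₀ = ε-closure({0}) = {0}
'a' @ 1: {}  — state set empty
rest 'adb' ignored (set empty)
after full input: {}  (accept=7 not in)

Answer: REJECT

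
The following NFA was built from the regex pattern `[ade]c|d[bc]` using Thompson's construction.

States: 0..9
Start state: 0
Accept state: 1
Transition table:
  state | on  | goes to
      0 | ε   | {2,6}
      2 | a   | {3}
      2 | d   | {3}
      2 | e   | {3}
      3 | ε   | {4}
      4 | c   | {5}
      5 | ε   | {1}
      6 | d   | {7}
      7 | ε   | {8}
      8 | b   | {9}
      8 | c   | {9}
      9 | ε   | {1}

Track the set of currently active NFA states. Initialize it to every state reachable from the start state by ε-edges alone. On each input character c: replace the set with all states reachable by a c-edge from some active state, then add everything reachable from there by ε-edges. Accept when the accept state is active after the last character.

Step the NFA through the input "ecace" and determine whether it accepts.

Answer: REJECT

Trace:
initial (ε-close {0}): {0,2,6}
'e' @ 1: {3,4}
'c' @ 2: {1,5}  ✓accept
'a' @ 3: {}  — no active states
rest 'ce' ignored (set empty)
after full input: {}  (accept=1 not in)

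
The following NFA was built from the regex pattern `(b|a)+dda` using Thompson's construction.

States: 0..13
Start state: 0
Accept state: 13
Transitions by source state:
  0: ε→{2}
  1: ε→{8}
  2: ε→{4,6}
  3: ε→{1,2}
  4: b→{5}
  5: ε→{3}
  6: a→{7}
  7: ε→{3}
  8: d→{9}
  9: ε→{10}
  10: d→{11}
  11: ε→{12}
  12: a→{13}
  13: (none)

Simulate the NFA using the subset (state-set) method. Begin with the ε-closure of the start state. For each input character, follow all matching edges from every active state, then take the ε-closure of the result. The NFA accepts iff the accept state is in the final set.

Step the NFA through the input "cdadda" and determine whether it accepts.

initial (ε-close {0}): {0,2,4,6}
'c' @ 1: {}  — dead — no transitions
rest 'dadda' ignored (set empty)
end set {} — state 13 not in

Answer: REJECT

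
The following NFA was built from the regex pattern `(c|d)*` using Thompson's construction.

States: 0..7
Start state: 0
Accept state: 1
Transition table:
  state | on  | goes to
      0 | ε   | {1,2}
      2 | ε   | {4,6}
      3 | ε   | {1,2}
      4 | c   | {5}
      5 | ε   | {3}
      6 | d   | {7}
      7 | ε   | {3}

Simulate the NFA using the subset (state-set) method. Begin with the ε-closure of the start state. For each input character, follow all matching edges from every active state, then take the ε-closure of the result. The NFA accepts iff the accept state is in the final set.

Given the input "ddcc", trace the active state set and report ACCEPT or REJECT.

start: ε-closure({0}) = {0,1,2,4,6}
'd' @ 1: {1,2,3,4,6,7}  ✓accept
'd' @ 2: {1,2,3,4,6,7}  ✓accept
'c' @ 3: {1,2,3,4,5,6}  ✓accept
'c' @ 4: {1,2,3,4,5,6}  ✓accept
end set {1,2,3,4,5,6} — state 1 in

Answer: ACCEPT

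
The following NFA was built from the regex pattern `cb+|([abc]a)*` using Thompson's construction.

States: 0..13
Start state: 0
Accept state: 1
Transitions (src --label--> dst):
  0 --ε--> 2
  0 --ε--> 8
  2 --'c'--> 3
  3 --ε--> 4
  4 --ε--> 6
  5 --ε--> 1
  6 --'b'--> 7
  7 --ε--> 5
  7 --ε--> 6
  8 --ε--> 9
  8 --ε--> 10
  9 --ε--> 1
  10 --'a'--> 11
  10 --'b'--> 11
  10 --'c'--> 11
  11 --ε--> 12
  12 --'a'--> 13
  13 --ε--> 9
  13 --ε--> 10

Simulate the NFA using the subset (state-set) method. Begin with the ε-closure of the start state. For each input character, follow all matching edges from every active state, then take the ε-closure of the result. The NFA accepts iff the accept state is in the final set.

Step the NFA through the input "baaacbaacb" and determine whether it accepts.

Answer: REJECT

Derivation:
S₀ = ε-closure({0}) = {0,1,2,8,9,10}
'b' @ 1: {11,12}
'a' @ 2: {1,9,10,13}  [accepting]
'a' @ 3: {11,12}
'a' @ 4: {1,9,10,13}  [accepting]
'c' @ 5: {11,12}
'b' @ 6: {}  — state set empty
rest 'aacb' ignored (set empty)
end set {} — state 1 not in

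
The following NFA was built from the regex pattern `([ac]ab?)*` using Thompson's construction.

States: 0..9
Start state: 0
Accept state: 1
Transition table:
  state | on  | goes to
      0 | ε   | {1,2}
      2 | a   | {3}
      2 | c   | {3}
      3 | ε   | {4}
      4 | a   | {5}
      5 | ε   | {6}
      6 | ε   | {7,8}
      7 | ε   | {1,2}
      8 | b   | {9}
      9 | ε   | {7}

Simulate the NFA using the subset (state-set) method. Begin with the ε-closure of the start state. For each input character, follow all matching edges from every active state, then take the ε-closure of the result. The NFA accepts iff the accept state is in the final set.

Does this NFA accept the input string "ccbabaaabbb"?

Answer: REJECT

Trace:
S₀ = ε-closure({0}) = {0,1,2}
'c' @ 1: {3,4}
'c' @ 2: {}  — state set empty
rest 'babaaabbb' ignored (set empty)
final: {}; accept 1 not in set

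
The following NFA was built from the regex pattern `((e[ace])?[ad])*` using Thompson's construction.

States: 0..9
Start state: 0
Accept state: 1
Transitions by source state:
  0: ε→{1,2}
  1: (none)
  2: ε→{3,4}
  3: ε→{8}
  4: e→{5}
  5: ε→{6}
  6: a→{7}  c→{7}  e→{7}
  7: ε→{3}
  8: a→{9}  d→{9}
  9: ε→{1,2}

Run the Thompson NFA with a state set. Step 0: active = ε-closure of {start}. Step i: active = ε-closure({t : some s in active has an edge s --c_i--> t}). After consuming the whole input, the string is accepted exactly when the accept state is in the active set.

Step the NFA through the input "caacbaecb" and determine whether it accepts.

Answer: REJECT

Trace:
start: ε-closure({0}) = {0,1,2,3,4,8}
'c' @ 1: {}  — state set empty
rest 'aacbaecb' ignored (set empty)
end set {} — state 1 not in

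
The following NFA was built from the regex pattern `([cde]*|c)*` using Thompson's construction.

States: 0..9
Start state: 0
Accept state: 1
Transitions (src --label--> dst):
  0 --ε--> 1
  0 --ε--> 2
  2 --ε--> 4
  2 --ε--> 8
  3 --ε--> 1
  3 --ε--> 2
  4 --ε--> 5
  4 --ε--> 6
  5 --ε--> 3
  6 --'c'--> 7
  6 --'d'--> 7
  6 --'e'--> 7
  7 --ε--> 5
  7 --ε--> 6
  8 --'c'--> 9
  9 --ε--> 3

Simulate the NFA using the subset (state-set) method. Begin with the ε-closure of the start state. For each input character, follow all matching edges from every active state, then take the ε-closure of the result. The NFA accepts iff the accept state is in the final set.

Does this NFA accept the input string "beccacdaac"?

Answer: REJECT

Steps:
S₀ = ε-closure({0}) = {0,1,2,3,4,5,6,8}
'b' @ 1: {}  — state set empty
rest 'eccacdaac' ignored (set empty)
after full input: {}  (accept=1 not in)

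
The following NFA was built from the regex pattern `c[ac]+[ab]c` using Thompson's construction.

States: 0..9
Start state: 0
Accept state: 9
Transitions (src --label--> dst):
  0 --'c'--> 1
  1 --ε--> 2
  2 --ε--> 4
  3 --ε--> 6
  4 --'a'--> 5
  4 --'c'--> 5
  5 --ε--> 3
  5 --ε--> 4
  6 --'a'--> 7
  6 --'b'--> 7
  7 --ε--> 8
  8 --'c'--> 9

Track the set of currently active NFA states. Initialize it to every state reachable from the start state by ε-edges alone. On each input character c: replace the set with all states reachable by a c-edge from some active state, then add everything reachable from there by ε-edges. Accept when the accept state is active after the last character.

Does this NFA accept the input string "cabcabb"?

Answer: REJECT

Trace:
initial (ε-close {0}): {0}
'c' @ 1: {1,2,4}
'a' @ 2: {3,4,5,6}
'b' @ 3: {7,8}
'c' @ 4: {9}  [accepting]
'a' @ 5: {}  — no active states
rest 'bb' ignored (set empty)
end set {} — state 9 not in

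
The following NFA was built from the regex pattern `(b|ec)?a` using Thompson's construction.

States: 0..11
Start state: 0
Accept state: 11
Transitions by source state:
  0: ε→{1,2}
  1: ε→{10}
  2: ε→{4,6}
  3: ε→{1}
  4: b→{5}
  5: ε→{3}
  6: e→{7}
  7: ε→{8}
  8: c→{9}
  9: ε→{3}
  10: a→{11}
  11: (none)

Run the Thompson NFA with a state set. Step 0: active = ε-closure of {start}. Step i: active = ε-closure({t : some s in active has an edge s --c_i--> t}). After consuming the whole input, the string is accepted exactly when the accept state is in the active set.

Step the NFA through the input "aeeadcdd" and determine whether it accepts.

initial (ε-close {0}): {0,1,2,4,6,10}
'a' @ 1: {11}  (accept∈set)
'e' @ 2: {}  — state set empty
rest 'eadcdd' ignored (set empty)
after full input: {}  (accept=11 not in)

Answer: REJECT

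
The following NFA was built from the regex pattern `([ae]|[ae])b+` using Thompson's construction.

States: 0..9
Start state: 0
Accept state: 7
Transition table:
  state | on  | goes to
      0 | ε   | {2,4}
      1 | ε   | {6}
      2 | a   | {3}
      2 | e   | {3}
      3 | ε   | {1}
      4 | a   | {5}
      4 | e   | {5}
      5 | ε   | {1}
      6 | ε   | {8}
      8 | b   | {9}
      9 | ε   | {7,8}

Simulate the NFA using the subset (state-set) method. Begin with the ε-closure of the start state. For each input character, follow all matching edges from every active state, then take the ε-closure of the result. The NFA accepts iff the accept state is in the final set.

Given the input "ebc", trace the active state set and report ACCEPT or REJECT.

start: ε-closure({0}) = {0,2,4}
'e' @ 1: {1,3,5,6,8}
'b' @ 2: {7,8,9}  [accepting]
'c' @ 3: {}  — state set empty
end set {} — state 7 not in

Answer: REJECT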